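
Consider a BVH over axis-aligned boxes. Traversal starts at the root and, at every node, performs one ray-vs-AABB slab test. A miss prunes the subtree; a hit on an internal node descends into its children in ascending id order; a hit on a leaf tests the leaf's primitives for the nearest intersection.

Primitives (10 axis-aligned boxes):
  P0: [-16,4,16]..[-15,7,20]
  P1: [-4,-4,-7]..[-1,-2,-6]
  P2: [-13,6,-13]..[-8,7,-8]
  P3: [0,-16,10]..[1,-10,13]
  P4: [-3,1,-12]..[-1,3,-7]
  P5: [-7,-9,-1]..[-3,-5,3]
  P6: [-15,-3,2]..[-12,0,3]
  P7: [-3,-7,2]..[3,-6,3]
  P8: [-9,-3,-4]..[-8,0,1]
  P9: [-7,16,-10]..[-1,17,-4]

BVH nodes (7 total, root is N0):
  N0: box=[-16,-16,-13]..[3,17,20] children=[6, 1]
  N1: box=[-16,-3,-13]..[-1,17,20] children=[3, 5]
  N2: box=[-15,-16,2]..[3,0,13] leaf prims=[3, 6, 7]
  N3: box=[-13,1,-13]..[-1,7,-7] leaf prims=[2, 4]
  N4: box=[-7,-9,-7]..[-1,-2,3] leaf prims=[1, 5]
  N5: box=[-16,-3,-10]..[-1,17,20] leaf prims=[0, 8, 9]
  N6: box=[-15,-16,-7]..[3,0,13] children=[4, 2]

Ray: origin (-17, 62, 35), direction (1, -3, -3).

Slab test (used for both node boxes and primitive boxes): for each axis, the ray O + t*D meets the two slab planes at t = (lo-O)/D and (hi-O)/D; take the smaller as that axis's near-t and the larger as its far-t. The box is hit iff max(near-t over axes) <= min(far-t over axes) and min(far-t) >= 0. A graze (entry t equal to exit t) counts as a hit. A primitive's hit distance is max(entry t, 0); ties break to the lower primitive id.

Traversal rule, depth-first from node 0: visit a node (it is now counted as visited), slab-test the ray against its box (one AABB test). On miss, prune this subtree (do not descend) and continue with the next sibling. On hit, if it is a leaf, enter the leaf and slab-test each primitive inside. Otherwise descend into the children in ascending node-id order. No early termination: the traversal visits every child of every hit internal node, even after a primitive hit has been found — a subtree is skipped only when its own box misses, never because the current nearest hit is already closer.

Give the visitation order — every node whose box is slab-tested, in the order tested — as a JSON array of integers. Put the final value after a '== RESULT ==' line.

Walk:
N0 x:[1,20] y:[15,26] z:[5,16] -> hit [15,16], descend [1, 6]
  N1 x:[1,16] y:[15,65/3] z:[5,16] -> hit [15,16], descend [3, 5]
    N3 x:[4,16] y:[55/3,61/3] z:[14,16] -> miss, prune
    N5 x:[1,16] y:[15,65/3] z:[5,15] -> hit [15,15] leaf, test {P0(miss), P8(miss), P9@t=15}
  N6 x:[2,20] y:[62/3,26] z:[22/3,14] -> miss, prune

order=[0, 1, 3, 5, 6]  |boxes|=5  |leaves|=1  hit=P9

== RESULT ==
[0, 1, 3, 5, 6]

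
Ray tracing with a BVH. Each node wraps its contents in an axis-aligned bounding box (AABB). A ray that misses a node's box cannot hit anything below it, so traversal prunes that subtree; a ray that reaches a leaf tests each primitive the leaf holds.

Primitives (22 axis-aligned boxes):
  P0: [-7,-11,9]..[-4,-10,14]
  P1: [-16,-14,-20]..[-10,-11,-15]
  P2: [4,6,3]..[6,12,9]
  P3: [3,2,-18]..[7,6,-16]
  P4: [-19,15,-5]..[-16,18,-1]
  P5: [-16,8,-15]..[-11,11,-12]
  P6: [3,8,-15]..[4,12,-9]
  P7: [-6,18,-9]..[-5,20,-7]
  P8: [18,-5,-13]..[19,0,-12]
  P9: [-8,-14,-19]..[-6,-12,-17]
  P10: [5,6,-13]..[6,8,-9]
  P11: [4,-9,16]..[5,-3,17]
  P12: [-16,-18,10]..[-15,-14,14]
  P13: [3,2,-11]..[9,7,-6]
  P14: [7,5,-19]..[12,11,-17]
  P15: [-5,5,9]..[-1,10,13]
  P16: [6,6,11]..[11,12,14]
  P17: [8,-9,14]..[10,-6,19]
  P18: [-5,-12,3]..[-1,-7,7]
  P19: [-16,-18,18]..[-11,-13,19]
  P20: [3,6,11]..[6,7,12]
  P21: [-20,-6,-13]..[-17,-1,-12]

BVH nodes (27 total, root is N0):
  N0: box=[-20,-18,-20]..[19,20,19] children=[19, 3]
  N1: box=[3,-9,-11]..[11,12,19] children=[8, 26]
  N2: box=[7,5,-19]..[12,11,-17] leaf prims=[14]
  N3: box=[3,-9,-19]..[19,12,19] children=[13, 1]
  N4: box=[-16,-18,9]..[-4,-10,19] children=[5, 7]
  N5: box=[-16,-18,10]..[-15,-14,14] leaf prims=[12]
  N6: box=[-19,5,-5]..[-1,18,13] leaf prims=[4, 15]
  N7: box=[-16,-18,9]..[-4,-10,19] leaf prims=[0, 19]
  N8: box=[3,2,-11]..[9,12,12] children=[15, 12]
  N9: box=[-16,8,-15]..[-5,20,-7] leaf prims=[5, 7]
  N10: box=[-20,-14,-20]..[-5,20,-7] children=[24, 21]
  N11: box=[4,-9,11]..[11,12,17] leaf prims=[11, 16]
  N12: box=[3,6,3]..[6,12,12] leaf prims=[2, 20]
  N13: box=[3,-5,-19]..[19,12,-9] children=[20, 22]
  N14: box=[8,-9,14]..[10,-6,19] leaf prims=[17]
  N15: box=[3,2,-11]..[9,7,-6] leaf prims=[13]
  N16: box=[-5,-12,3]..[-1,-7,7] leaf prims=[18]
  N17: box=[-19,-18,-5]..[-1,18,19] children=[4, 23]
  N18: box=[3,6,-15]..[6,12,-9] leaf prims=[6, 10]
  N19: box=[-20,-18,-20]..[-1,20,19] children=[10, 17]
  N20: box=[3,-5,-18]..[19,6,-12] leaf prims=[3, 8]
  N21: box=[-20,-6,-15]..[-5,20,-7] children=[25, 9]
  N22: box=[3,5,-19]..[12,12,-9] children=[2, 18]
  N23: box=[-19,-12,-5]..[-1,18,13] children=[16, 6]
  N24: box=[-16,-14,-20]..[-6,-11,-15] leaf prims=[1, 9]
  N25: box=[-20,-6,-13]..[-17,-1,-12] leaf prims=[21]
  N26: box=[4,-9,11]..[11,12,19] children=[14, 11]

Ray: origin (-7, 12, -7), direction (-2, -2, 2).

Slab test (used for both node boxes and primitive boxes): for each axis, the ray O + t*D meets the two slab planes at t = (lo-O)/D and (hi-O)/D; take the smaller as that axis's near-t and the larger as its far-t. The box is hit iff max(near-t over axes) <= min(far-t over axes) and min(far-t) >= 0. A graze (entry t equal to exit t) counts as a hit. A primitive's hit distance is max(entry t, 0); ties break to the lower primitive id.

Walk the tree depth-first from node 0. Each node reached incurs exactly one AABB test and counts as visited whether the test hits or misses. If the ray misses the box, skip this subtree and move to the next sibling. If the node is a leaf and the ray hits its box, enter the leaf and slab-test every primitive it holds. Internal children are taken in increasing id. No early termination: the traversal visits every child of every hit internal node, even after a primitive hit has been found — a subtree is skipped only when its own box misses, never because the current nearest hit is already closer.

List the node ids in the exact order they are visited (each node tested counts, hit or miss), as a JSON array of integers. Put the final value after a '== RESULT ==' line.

Walk:
N0 x:[-13,13/2] y:[-4,15] z:[-13/2,13] -> hit [-4,13/2], descend [3, 19]
  N3 x:[-13,-5] y:[0,21/2] z:[-6,13] -> miss, prune
  N19 x:[-3,13/2] y:[-4,15] z:[-13/2,13] -> hit [-3,13/2], descend [10, 17]
    N10 x:[-1,13/2] y:[-4,13] z:[-13/2,0] -> hit [-1,0], descend [21, 24]
      N21 x:[-1,13/2] y:[-4,9] z:[-4,0] -> hit [-1,0], descend [9, 25]
        N9 x:[-1,9/2] y:[-4,2] z:[-4,0] -> hit [-1,0] leaf, test {P5(miss), P7(miss)}
        N25 x:[5,13/2] y:[13/2,9] z:[-3,-5/2] -> miss, prune
      N24 x:[-1/2,9/2] y:[23/2,13] z:[-13/2,-4] -> miss, prune
    N17 x:[-3,6] y:[-3,15] z:[1,13] -> hit [1,6], descend [4, 23]
      N4 x:[-3/2,9/2] y:[11,15] z:[8,13] -> miss, prune
      N23 x:[-3,6] y:[-3,12] z:[1,10] -> hit [1,6], descend [6, 16]
        N6 x:[-3,6] y:[-3,7/2] z:[1,10] -> hit [1,7/2] leaf, test {P4(miss), P15(miss)}
        N16 x:[-3,-1] y:[19/2,12] z:[5,7] -> miss, prune

Visited [0, 3, 19, 10, 21, 9, 25, 24, 17, 4, 23, 6, 16]. Tests: 13 box, 2 leaf. Nearest: miss.

== RESULT ==
[0, 3, 19, 10, 21, 9, 25, 24, 17, 4, 23, 6, 16]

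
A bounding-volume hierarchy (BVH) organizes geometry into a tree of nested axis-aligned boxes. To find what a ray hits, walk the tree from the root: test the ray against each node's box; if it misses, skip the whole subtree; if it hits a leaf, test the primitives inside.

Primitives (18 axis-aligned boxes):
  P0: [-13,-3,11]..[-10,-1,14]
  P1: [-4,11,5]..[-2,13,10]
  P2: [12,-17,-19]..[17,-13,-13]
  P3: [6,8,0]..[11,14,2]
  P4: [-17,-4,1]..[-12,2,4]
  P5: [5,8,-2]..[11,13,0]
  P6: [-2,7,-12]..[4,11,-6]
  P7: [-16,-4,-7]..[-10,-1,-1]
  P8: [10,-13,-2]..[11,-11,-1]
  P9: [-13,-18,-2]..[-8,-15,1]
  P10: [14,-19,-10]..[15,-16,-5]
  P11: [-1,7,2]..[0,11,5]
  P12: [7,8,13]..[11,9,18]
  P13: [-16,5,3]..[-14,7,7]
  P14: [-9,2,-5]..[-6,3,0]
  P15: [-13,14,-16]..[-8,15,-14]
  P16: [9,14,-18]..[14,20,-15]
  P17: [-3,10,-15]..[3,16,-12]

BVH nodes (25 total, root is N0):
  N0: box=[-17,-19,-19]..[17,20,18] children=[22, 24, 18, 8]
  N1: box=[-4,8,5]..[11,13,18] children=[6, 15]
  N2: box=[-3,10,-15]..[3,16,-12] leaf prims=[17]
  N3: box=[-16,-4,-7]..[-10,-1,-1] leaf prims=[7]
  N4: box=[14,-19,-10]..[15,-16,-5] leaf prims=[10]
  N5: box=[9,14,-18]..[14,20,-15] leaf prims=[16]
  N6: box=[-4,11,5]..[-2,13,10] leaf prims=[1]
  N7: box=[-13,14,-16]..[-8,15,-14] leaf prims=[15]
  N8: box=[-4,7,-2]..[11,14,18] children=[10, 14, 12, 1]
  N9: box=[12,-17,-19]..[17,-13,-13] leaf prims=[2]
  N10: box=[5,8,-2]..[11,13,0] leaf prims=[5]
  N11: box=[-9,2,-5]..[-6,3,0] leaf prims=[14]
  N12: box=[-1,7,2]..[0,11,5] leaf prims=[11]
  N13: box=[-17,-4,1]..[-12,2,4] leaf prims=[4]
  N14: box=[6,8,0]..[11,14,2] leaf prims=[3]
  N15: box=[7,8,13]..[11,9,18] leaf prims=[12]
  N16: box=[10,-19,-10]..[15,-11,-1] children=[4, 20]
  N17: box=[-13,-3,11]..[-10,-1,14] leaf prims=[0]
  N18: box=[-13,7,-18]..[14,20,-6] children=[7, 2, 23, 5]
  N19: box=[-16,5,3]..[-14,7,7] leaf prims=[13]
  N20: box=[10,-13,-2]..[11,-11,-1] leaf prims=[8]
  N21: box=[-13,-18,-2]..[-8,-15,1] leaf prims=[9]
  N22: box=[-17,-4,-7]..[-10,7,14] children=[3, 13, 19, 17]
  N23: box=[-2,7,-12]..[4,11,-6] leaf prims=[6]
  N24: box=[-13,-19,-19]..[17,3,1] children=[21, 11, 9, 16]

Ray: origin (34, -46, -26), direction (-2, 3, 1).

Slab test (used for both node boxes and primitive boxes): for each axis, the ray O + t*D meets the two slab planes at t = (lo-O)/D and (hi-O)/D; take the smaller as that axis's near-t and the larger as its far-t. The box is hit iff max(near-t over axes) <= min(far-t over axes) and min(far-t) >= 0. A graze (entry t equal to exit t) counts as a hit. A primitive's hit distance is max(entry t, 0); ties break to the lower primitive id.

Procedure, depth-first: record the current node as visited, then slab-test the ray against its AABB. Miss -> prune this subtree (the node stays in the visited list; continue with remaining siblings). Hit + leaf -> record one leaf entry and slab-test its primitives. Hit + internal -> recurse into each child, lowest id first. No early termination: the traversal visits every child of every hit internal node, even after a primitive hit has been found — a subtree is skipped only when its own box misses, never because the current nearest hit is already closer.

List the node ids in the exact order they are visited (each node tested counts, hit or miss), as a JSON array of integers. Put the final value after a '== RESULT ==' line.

Trace the traversal:
N0 x:[17/2,51/2] y:[9,22] z:[7,44] -> hit [9,22], descend [8, 18, 22, 24]
  N8 x:[23/2,19] y:[53/3,20] z:[24,44] -> miss, prune
  N18 x:[10,47/2] y:[53/3,22] z:[8,20] -> hit [53/3,20], descend [2, 5, 7, 23]
    N2 x:[31/2,37/2] y:[56/3,62/3] z:[11,14] -> miss, prune
    N5 x:[10,25/2] y:[20,22] z:[8,11] -> miss, prune
    N7 x:[21,47/2] y:[20,61/3] z:[10,12] -> miss, prune
    N23 x:[15,18] y:[53/3,19] z:[14,20] -> hit [53/3,18] leaf, test {P6@t=53/3}
  N22 x:[22,51/2] y:[14,53/3] z:[19,40] -> miss, prune
  N24 x:[17/2,47/2] y:[9,49/3] z:[7,27] -> hit [9,49/3], descend [9, 11, 16, 21]
    N9 x:[17/2,11] y:[29/3,11] z:[7,13] -> hit [29/3,11] leaf, test {P2@t=29/3}
    N11 x:[20,43/2] y:[16,49/3] z:[21,26] -> miss, prune
    N16 x:[19/2,12] y:[9,35/3] z:[16,25] -> miss, prune
    N21 x:[21,47/2] y:[28/3,31/3] z:[24,27] -> miss, prune

13 AABB tests over nodes [0, 8, 18, 2, 5, 7, 23, 22, 24, 9, 11, 16, 21]; 2 leaves entered; closest P2.

== RESULT ==
[0, 8, 18, 2, 5, 7, 23, 22, 24, 9, 11, 16, 21]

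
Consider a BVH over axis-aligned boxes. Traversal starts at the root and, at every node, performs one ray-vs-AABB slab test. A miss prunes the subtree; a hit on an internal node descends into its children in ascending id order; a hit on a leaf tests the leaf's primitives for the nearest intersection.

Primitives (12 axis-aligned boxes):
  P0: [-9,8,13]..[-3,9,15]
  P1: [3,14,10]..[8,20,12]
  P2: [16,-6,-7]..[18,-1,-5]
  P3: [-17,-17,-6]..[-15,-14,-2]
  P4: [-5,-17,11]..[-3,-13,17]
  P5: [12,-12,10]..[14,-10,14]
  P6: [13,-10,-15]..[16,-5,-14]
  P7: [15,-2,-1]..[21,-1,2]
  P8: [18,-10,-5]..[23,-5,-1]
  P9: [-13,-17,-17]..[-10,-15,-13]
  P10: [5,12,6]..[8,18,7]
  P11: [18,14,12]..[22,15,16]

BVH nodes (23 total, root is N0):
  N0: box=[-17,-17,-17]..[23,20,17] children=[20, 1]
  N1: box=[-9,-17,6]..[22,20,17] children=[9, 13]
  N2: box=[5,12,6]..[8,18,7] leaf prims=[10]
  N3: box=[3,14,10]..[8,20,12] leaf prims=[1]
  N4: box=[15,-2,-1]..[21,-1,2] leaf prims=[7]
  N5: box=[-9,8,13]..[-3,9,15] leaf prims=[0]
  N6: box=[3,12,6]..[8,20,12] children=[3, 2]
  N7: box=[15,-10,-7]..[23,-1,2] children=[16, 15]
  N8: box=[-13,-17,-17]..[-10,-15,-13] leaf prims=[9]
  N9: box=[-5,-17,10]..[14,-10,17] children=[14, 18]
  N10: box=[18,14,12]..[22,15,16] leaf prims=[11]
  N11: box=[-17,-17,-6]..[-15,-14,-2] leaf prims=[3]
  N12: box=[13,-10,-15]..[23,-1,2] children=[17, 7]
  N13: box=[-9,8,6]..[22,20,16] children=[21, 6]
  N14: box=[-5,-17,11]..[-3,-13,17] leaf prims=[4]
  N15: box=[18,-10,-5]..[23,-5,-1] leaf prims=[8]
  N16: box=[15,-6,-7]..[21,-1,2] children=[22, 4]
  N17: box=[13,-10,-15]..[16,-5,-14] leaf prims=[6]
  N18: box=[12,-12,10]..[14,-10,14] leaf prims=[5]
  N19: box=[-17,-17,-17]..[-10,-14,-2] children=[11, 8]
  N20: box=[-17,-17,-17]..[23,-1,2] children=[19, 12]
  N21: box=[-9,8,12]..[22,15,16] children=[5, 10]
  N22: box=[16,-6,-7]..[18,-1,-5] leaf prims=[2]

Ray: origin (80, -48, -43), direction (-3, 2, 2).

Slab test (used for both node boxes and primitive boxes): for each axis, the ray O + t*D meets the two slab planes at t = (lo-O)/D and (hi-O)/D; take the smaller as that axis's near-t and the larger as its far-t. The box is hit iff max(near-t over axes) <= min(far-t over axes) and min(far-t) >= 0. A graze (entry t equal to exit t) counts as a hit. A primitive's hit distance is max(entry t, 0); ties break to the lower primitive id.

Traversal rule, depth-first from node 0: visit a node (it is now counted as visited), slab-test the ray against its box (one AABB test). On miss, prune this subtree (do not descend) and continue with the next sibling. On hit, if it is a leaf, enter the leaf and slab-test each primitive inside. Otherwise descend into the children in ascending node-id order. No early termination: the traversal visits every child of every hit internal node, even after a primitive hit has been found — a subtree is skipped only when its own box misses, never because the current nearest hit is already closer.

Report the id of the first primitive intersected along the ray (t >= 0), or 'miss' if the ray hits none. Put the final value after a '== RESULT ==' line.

Walk:
N0 x:[19,97/3] y:[31/2,34] z:[13,30] -> hit [19,30], descend [1, 20]
  N1 x:[58/3,89/3] y:[31/2,34] z:[49/2,30] -> hit [49/2,89/3], descend [9, 13]
    N9 x:[22,85/3] y:[31/2,19] z:[53/2,30] -> miss, prune
    N13 x:[58/3,89/3] y:[28,34] z:[49/2,59/2] -> hit [28,59/2], descend [6, 21]
      N6 x:[24,77/3] y:[30,34] z:[49/2,55/2] -> miss, prune
      N21 x:[58/3,89/3] y:[28,63/2] z:[55/2,59/2] -> hit [28,59/2], descend [5, 10]
        N5 x:[83/3,89/3] y:[28,57/2] z:[28,29] -> hit [28,57/2] leaf, test {P0@t=28}
        N10 x:[58/3,62/3] y:[31,63/2] z:[55/2,59/2] -> miss, prune
  N20 x:[19,97/3] y:[31/2,47/2] z:[13,45/2] -> hit [19,45/2], descend [12, 19]
    N12 x:[19,67/3] y:[19,47/2] z:[14,45/2] -> hit [19,67/3], descend [7, 17]
      N7 x:[19,65/3] y:[19,47/2] z:[18,45/2] -> hit [19,65/3], descend [15, 16]
        N15 x:[19,62/3] y:[19,43/2] z:[19,21] -> hit [19,62/3] leaf, test {P8@t=19}
        N16 x:[59/3,65/3] y:[21,47/2] z:[18,45/2] -> hit [21,65/3], descend [4, 22]
          N4 x:[59/3,65/3] y:[23,47/2] z:[21,45/2] -> miss, prune
          N22 x:[62/3,64/3] y:[21,47/2] z:[18,19] -> miss, prune
      N17 x:[64/3,67/3] y:[19,43/2] z:[14,29/2] -> miss, prune
    N19 x:[30,97/3] y:[31/2,17] z:[13,41/2] -> miss, prune

order=[0, 1, 9, 13, 6, 21, 5, 10, 20, 12, 7, 15, 16, 4, 22, 17, 19]  |boxes|=17  |leaves|=2  hit=P8

== RESULT ==
8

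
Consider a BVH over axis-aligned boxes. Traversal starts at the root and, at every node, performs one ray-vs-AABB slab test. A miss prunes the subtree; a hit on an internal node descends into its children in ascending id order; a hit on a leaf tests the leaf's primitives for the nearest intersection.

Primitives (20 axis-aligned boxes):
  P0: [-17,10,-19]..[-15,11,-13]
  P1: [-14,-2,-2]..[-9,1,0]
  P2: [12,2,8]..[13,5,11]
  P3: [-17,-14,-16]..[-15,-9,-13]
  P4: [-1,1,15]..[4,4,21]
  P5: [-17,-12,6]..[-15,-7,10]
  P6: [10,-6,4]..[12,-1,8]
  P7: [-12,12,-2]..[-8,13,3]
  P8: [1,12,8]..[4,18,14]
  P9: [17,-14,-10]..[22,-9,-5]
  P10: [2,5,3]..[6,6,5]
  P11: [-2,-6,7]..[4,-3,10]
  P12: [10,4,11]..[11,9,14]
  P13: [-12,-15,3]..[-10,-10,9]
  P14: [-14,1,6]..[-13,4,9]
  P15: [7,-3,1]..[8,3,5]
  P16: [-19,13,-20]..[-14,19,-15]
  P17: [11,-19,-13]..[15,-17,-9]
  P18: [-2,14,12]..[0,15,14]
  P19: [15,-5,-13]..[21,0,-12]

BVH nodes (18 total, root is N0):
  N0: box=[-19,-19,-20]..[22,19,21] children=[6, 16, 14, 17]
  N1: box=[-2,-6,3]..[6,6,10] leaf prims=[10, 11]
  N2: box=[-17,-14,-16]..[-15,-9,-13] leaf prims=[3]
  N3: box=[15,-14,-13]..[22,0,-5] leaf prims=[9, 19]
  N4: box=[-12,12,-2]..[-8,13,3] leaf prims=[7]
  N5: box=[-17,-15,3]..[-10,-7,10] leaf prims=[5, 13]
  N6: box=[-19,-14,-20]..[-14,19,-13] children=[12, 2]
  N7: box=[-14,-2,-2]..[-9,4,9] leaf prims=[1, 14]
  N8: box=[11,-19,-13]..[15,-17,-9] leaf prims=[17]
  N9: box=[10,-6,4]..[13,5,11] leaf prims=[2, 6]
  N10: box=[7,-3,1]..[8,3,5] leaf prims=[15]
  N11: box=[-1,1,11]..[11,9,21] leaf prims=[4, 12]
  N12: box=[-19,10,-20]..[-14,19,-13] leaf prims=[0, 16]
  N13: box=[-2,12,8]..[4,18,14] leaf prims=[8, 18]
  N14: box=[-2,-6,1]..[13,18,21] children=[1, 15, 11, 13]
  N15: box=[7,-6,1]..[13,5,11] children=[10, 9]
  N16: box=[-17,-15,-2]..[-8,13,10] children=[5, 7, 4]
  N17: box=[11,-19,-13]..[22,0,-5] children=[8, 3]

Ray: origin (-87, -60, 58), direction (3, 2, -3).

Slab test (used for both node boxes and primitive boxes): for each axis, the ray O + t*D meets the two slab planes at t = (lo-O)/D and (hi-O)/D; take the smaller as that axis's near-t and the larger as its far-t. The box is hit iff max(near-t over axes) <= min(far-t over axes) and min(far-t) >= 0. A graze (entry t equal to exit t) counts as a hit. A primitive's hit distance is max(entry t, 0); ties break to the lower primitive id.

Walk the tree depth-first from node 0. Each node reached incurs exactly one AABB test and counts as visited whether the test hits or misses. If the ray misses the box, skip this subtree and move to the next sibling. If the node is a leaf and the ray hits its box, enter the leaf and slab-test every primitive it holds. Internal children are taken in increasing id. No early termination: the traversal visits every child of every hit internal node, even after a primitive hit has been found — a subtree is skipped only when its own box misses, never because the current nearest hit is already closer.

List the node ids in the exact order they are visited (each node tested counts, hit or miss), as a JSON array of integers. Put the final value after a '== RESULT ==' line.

Trace the traversal:
N0 x:[68/3,109/3] y:[41/2,79/2] z:[37/3,26] -> hit [68/3,26], descend [6, 14, 16, 17]
  N6 x:[68/3,73/3] y:[23,79/2] z:[71/3,26] -> hit [71/3,73/3], descend [2, 12]
    N2 x:[70/3,24] y:[23,51/2] z:[71/3,74/3] -> hit [71/3,24] leaf, test {P3@t=71/3}
    N12 x:[68/3,73/3] y:[35,79/2] z:[71/3,26] -> miss, prune
  N14 x:[85/3,100/3] y:[27,39] z:[37/3,19] -> miss, prune
  N16 x:[70/3,79/3] y:[45/2,73/2] z:[16,20] -> miss, prune
  N17 x:[98/3,109/3] y:[41/2,30] z:[21,71/3] -> miss, prune

Visited [0, 6, 2, 12, 14, 16, 17]. Tests: 7 box, 1 leaf. Nearest: P3.

== RESULT ==
[0, 6, 2, 12, 14, 16, 17]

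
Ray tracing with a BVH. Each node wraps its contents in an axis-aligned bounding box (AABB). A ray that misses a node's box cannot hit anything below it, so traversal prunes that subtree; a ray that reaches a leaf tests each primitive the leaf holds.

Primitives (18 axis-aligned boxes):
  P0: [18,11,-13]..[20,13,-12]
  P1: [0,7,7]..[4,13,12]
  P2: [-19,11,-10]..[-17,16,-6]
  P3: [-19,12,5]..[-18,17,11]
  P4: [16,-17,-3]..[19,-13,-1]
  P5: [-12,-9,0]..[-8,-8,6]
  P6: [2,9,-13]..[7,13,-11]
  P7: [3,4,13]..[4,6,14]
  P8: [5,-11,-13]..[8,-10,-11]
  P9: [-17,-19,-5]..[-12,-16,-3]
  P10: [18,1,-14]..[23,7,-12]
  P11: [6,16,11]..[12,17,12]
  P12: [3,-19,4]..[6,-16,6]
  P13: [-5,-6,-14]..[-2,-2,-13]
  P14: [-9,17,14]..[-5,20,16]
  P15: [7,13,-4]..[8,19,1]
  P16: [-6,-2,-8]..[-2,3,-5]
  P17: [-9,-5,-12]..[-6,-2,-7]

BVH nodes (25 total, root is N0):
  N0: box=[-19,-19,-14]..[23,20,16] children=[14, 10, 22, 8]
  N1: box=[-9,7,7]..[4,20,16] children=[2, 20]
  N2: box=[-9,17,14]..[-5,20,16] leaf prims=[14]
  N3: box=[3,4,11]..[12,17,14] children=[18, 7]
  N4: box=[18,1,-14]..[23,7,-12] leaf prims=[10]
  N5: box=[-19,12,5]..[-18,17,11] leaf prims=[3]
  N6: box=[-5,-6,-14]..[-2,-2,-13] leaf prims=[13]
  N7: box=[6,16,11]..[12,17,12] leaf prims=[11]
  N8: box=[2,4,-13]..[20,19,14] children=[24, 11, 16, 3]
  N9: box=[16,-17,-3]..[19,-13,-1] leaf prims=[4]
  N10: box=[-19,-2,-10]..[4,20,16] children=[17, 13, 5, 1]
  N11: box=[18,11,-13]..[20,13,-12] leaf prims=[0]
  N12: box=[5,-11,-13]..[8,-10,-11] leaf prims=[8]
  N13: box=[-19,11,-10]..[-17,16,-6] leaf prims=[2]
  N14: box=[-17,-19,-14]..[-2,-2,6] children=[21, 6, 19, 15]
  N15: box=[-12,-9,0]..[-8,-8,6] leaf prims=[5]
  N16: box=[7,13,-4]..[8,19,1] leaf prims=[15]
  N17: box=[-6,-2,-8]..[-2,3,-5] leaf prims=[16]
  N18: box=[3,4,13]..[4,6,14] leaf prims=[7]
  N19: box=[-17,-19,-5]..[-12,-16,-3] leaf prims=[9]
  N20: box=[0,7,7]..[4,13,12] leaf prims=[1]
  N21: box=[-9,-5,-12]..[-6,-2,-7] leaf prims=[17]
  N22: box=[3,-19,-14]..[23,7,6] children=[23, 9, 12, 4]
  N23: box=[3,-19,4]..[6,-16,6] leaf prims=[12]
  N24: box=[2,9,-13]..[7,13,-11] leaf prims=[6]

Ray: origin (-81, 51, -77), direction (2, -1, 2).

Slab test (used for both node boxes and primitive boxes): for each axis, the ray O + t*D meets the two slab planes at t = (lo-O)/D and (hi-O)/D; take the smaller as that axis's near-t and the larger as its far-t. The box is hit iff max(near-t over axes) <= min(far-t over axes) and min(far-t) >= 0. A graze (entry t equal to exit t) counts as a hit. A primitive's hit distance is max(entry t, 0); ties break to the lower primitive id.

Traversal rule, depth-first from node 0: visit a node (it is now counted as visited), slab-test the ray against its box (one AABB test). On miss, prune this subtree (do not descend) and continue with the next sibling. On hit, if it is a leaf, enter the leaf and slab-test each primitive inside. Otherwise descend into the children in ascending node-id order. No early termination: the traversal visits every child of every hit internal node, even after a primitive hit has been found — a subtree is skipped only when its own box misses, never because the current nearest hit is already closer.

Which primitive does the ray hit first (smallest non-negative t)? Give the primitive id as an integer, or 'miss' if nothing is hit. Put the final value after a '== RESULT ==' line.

Trace the traversal:
N0 x:[31,52] y:[31,70] z:[63/2,93/2] -> hit [63/2,93/2], descend [8, 10, 14, 22]
  N8 x:[83/2,101/2] y:[32,47] z:[32,91/2] -> hit [83/2,91/2], descend [3, 11, 16, 24]
    N3 x:[42,93/2] y:[34,47] z:[44,91/2] -> hit [44,91/2], descend [7, 18]
      N7 x:[87/2,93/2] y:[34,35] z:[44,89/2] -> miss, prune
      N18 x:[42,85/2] y:[45,47] z:[45,91/2] -> miss, prune
    N11 x:[99/2,101/2] y:[38,40] z:[32,65/2] -> miss, prune
    N16 x:[44,89/2] y:[32,38] z:[73/2,39] -> miss, prune
    N24 x:[83/2,44] y:[38,42] z:[32,33] -> miss, prune
  N10 x:[31,85/2] y:[31,53] z:[67/2,93/2] -> hit [67/2,85/2], descend [1, 5, 13, 17]
    N1 x:[36,85/2] y:[31,44] z:[42,93/2] -> hit [42,85/2], descend [2, 20]
      N2 x:[36,38] y:[31,34] z:[91/2,93/2] -> miss, prune
      N20 x:[81/2,85/2] y:[38,44] z:[42,89/2] -> hit [42,85/2] leaf, test {P1@t=42}
    N5 x:[31,63/2] y:[34,39] z:[41,44] -> miss, prune
    N13 x:[31,32] y:[35,40] z:[67/2,71/2] -> miss, prune
    N17 x:[75/2,79/2] y:[48,53] z:[69/2,36] -> miss, prune
  N14 x:[32,79/2] y:[53,70] z:[63/2,83/2] -> miss, prune
  N22 x:[42,52] y:[44,70] z:[63/2,83/2] -> miss, prune

order=[0, 8, 3, 7, 18, 11, 16, 24, 10, 1, 2, 20, 5, 13, 17, 14, 22]  |boxes|=17  |leaves|=1  hit=P1

== RESULT ==
1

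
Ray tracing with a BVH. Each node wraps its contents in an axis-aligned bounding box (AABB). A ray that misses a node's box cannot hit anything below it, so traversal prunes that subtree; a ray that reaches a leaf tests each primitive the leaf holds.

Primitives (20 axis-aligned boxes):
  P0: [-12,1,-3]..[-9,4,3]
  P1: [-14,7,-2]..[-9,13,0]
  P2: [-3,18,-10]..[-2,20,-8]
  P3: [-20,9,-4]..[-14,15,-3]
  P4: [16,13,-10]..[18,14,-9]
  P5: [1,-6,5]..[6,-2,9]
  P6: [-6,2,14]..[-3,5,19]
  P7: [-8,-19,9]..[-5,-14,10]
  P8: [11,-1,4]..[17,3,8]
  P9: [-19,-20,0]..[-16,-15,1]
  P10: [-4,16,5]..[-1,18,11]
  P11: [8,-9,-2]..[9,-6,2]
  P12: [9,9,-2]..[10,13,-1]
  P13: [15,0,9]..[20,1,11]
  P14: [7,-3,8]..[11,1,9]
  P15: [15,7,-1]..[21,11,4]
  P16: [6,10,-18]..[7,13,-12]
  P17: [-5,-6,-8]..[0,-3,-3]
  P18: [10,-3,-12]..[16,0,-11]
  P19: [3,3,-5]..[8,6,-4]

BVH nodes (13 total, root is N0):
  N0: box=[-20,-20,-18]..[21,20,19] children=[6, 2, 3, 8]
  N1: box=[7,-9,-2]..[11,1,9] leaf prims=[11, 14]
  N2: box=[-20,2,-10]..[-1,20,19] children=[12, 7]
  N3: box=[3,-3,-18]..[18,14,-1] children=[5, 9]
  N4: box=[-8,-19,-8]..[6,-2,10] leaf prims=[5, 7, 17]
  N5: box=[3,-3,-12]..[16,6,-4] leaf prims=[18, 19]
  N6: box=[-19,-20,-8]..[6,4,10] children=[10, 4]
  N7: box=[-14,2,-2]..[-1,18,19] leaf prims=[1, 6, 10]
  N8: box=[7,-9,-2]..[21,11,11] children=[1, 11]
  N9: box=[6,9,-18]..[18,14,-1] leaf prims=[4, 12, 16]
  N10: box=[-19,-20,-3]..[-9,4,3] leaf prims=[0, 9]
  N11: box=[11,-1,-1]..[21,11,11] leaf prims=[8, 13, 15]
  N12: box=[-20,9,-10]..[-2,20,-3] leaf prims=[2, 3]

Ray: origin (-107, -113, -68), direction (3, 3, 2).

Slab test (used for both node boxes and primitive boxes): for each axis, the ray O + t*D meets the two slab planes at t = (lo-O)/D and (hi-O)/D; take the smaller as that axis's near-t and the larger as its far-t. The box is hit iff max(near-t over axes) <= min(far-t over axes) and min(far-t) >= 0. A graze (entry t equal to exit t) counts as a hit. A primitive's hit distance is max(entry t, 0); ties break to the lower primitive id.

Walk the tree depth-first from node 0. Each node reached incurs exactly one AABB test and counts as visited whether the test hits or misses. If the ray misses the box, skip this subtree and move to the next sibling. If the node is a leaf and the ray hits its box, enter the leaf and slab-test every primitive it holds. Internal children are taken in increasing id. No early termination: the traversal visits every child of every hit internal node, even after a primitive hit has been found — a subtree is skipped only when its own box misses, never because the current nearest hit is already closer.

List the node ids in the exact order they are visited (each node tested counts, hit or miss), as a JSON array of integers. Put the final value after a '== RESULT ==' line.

Traverse from the root:
N0 x:[29,128/3] y:[31,133/3] z:[25,87/2] -> hit [31,128/3], descend [2, 3, 6, 8]
  N2 x:[29,106/3] y:[115/3,133/3] z:[29,87/2] -> miss, prune
  N3 x:[110/3,125/3] y:[110/3,127/3] z:[25,67/2] -> miss, prune
  N6 x:[88/3,113/3] y:[31,39] z:[30,39] -> hit [31,113/3], descend [4, 10]
    N4 x:[33,113/3] y:[94/3,37] z:[30,39] -> hit [33,37] leaf, test {P5@t=73/2, P7(miss), P17(miss)}
    N10 x:[88/3,98/3] y:[31,39] z:[65/2,71/2] -> hit [65/2,98/3] leaf, test {P0(miss), P9(miss)}
  N8 x:[38,128/3] y:[104/3,124/3] z:[33,79/2] -> hit [38,79/2], descend [1, 11]
    N1 x:[38,118/3] y:[104/3,38] z:[33,77/2] -> hit [38,38] leaf, test {P11(miss), P14@t=38}
    N11 x:[118/3,128/3] y:[112/3,124/3] z:[67/2,79/2] -> hit [118/3,79/2] leaf, test {P8(miss), P13(miss), P15(miss)}

Visited [0, 2, 3, 6, 4, 10, 8, 1, 11]. Tests: 9 box, 4 leaf. Nearest: P5.

== RESULT ==
[0, 2, 3, 6, 4, 10, 8, 1, 11]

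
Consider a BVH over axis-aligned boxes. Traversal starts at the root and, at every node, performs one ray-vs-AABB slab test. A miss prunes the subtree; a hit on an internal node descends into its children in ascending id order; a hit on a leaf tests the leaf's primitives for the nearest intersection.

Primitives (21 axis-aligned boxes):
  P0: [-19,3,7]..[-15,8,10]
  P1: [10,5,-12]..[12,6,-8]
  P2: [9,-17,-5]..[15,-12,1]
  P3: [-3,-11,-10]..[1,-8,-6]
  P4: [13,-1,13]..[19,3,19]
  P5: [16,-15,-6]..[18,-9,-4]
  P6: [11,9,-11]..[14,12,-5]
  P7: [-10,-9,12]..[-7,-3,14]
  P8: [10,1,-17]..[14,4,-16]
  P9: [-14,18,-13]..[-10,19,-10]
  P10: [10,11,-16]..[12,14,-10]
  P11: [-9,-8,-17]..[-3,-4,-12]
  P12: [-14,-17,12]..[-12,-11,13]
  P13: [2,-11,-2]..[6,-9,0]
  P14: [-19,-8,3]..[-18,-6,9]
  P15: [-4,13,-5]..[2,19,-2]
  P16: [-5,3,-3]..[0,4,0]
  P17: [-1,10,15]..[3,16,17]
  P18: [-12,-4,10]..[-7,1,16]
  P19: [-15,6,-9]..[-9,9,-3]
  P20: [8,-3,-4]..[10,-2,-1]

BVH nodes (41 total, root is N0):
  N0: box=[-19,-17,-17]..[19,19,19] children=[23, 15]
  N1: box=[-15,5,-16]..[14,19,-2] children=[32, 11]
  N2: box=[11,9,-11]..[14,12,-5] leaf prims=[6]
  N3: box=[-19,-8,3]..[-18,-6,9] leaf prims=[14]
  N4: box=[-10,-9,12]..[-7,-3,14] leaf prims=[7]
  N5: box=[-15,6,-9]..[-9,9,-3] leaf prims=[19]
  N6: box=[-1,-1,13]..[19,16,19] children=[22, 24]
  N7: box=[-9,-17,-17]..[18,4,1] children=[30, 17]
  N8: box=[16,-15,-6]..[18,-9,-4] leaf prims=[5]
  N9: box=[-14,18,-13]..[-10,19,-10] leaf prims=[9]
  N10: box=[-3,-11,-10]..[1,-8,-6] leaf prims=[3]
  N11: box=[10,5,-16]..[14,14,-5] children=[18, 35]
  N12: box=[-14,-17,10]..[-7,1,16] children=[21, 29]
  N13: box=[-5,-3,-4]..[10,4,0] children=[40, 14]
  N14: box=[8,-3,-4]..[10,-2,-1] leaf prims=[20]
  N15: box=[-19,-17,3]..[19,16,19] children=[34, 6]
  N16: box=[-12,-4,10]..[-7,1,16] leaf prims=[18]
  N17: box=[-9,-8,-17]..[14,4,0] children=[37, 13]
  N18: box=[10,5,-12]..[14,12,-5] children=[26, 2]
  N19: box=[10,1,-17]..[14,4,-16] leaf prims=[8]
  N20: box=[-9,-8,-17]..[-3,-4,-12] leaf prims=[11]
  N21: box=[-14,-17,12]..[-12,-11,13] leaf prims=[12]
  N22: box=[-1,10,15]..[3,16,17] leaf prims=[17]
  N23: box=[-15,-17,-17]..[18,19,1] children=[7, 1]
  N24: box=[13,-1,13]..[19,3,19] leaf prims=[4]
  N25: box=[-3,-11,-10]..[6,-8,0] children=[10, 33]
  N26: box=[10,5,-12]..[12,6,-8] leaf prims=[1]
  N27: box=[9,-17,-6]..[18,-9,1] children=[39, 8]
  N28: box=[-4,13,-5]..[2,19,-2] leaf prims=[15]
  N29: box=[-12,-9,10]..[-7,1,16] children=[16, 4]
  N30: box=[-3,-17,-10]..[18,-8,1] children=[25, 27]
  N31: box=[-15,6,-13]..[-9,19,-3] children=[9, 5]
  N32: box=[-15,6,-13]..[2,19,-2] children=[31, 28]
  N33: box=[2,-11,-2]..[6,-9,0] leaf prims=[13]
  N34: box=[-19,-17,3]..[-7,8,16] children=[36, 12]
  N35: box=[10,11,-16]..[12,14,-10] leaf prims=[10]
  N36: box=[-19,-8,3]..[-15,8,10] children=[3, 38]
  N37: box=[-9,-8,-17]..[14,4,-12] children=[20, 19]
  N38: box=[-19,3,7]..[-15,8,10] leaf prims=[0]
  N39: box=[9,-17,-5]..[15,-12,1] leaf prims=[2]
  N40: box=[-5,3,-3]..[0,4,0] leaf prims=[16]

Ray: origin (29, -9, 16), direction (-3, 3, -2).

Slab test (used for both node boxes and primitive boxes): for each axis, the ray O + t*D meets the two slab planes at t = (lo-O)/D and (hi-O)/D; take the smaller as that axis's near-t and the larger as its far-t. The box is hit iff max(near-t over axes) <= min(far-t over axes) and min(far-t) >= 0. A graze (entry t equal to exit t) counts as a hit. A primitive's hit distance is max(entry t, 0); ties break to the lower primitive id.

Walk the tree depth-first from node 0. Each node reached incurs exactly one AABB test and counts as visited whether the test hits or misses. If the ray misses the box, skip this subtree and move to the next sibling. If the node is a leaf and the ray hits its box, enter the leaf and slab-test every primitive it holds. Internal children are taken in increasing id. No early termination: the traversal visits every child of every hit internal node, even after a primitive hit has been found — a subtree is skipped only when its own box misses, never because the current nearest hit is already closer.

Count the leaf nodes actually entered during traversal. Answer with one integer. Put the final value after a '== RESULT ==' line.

Traverse from the root:
N0 x:[10/3,16] y:[-8/3,28/3] z:[-3/2,33/2] -> hit [10/3,28/3], descend [15, 23]
  N15 x:[10/3,16] y:[-8/3,25/3] z:[-3/2,13/2] -> hit [10/3,13/2], descend [6, 34]
    N6 x:[10/3,10] y:[8/3,25/3] z:[-3/2,3/2] -> miss, prune
    N34 x:[12,16] y:[-8/3,17/3] z:[0,13/2] -> miss, prune
  N23 x:[11/3,44/3] y:[-8/3,28/3] z:[15/2,33/2] -> hit [15/2,28/3], descend [1, 7]
    N1 x:[5,44/3] y:[14/3,28/3] z:[9,16] -> hit [9,28/3], descend [11, 32]
      N11 x:[5,19/3] y:[14/3,23/3] z:[21/2,16] -> miss, prune
      N32 x:[9,44/3] y:[5,28/3] z:[9,29/2] -> hit [9,28/3], descend [28, 31]
        N28 x:[9,11] y:[22/3,28/3] z:[9,21/2] -> hit [9,28/3] leaf, test {P15@t=9}
        N31 x:[38/3,44/3] y:[5,28/3] z:[19/2,29/2] -> miss, prune
    N7 x:[11/3,38/3] y:[-8/3,13/3] z:[15/2,33/2] -> miss, prune

11 AABB tests over nodes [0, 15, 6, 34, 23, 1, 11, 32, 28, 31, 7]; 1 leaf entered; closest P15.

== RESULT ==
1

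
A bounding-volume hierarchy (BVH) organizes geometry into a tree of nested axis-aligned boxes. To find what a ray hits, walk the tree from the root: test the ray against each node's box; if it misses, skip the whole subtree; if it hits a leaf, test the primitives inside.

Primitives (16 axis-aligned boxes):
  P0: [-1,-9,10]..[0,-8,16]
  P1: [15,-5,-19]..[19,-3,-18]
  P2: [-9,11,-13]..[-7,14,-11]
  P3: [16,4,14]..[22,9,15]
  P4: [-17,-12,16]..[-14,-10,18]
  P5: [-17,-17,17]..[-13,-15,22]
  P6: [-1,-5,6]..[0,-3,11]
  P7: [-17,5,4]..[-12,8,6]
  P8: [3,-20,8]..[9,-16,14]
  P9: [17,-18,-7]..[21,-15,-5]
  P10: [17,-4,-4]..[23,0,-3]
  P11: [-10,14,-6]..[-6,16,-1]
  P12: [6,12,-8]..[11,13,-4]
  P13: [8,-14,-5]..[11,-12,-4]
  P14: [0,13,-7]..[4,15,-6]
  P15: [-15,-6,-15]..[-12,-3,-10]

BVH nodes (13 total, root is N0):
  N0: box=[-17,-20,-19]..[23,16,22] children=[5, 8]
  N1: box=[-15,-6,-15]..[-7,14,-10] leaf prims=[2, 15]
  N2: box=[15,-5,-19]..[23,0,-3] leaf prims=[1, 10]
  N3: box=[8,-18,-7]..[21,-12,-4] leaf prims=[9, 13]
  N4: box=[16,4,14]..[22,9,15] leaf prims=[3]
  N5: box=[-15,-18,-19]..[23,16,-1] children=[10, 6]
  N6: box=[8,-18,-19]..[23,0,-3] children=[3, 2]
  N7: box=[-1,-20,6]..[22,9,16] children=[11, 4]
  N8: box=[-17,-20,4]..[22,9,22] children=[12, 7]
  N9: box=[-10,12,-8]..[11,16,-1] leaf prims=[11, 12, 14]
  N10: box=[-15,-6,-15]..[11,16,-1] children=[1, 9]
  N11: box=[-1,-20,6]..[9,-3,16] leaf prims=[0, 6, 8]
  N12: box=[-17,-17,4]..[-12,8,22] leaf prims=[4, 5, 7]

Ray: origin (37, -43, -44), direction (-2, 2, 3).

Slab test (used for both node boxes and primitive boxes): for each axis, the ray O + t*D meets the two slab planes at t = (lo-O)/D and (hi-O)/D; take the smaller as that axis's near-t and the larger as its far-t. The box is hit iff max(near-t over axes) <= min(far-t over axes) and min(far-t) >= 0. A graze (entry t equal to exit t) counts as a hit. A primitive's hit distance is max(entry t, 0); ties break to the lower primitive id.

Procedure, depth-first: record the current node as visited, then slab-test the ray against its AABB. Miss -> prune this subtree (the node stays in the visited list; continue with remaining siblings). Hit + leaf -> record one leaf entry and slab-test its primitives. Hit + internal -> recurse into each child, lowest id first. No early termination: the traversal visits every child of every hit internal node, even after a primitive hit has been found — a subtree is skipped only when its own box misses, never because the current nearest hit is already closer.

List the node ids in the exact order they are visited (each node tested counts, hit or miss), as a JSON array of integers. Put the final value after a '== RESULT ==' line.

Trace the traversal:
N0 x:[7,27] y:[23/2,59/2] z:[25/3,22] -> hit [23/2,22], descend [5, 8]
  N5 x:[7,26] y:[25/2,59/2] z:[25/3,43/3] -> hit [25/2,43/3], descend [6, 10]
    N6 x:[7,29/2] y:[25/2,43/2] z:[25/3,41/3] -> hit [25/2,41/3], descend [2, 3]
      N2 x:[7,11] y:[19,43/2] z:[25/3,41/3] -> miss, prune
      N3 x:[8,29/2] y:[25/2,31/2] z:[37/3,40/3] -> hit [25/2,40/3] leaf, test {P9(miss), P13(miss)}
    N10 x:[13,26] y:[37/2,59/2] z:[29/3,43/3] -> miss, prune
  N8 x:[15/2,27] y:[23/2,26] z:[16,22] -> hit [16,22], descend [7, 12]
    N7 x:[15/2,19] y:[23/2,26] z:[50/3,20] -> hit [50/3,19], descend [4, 11]
      N4 x:[15/2,21/2] y:[47/2,26] z:[58/3,59/3] -> miss, prune
      N11 x:[14,19] y:[23/2,20] z:[50/3,20] -> hit [50/3,19] leaf, test {P0(miss), P6(miss), P8(miss)}
    N12 x:[49/2,27] y:[13,51/2] z:[16,22] -> miss, prune

Visited [0, 5, 6, 2, 3, 10, 8, 7, 4, 11, 12]. Tests: 11 box, 2 leaf. Nearest: miss.

== RESULT ==
[0, 5, 6, 2, 3, 10, 8, 7, 4, 11, 12]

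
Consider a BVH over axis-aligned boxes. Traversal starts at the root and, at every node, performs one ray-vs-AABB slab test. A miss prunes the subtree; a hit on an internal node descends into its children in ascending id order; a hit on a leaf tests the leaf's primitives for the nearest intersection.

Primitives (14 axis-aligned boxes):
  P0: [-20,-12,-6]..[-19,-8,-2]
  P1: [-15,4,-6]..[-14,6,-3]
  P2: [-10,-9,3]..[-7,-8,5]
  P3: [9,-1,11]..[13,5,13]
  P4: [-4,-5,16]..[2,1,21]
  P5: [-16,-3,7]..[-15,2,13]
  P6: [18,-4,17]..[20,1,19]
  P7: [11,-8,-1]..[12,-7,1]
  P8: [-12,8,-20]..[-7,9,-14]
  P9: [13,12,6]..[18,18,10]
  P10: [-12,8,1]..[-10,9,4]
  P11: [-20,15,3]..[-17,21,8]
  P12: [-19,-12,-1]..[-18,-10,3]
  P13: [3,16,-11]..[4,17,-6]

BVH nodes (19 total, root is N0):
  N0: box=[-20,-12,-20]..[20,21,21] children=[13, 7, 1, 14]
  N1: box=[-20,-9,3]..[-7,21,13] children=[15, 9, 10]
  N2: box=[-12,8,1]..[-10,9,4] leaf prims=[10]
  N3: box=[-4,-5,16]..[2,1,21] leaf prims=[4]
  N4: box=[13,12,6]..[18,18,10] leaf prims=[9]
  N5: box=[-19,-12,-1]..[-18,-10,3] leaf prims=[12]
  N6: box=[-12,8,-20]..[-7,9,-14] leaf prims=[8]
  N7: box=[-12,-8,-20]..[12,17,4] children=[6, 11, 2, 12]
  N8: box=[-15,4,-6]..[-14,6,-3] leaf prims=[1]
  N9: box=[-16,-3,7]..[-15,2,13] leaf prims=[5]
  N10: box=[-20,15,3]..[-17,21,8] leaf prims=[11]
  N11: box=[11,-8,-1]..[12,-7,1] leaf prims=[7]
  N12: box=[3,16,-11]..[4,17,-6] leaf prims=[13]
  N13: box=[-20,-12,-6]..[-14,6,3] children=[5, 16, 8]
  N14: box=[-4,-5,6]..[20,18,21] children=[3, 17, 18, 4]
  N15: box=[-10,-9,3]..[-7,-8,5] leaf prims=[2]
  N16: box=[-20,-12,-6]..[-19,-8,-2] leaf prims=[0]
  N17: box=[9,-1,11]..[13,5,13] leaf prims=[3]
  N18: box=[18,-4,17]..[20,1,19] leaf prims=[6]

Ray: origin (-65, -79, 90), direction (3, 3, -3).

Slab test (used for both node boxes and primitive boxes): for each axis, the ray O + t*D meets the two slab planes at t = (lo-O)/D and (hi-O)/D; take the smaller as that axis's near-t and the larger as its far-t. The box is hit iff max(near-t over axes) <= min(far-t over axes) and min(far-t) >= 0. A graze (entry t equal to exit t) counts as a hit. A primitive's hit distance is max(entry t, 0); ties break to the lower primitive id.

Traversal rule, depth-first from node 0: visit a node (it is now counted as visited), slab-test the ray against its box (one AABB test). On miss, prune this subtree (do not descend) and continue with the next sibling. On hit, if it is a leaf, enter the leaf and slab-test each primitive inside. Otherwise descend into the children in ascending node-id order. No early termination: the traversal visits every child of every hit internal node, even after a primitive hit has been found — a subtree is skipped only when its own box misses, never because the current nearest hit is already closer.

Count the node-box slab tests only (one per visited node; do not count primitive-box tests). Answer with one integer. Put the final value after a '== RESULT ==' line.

Trace the traversal:
N0 x:[15,85/3] y:[67/3,100/3] z:[23,110/3] -> hit [23,85/3], descend [1, 7, 13, 14]
  N1 x:[15,58/3] y:[70/3,100/3] z:[77/3,29] -> miss, prune
  N7 x:[53/3,77/3] y:[71/3,32] z:[86/3,110/3] -> miss, prune
  N13 x:[15,17] y:[67/3,85/3] z:[29,32] -> miss, prune
  N14 x:[61/3,85/3] y:[74/3,97/3] z:[23,28] -> hit [74/3,28], descend [3, 4, 17, 18]
    N3 x:[61/3,67/3] y:[74/3,80/3] z:[23,74/3] -> miss, prune
    N4 x:[26,83/3] y:[91/3,97/3] z:[80/3,28] -> miss, prune
    N17 x:[74/3,26] y:[26,28] z:[77/3,79/3] -> hit [26,26] leaf, test {P3@t=26}
    N18 x:[83/3,85/3] y:[25,80/3] z:[71/3,73/3] -> miss, prune

Visited [0, 1, 7, 13, 14, 3, 4, 17, 18]. Tests: 9 box, 1 leaf. Nearest: P3.

== RESULT ==
9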